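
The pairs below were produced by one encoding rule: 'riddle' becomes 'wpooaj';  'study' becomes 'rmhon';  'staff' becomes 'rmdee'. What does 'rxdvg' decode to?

r(17)→w(22) and i(8)→p(15) fit y≡21x+3 (mod 26); the inverse of 21 mod 26 is 5. Each letter's alphabet position (a=0..z=25) is mapped through 21·x+3 mod 26 — an affine cipher.
Reversing it on rxdvg: r(17)→5·(17−3)≡18=s; x(23)→5·(23−3)≡22=w; d(3)→5·(3−3)≡0=a; v(21)→5·(21−3)≡12=m; g(6)→5·(6−3)≡15=p (all mod 26).

swamp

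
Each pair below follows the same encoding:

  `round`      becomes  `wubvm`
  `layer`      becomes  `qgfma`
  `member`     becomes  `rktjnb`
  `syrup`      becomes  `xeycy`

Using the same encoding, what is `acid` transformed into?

In round: r→w is +5, o→u is +6, u→b is +7, n→v is +8 — the shift increases by 1 each position. Letter i (0-indexed) is shifted by i+5, so successive shifts are 5, 6, 7, ….
On acid: a+5=f, c+6=i, i+7=p, d+8=l.

fipl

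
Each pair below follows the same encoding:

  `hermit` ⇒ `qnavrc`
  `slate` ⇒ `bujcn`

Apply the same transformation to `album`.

jukdv

Compare letters: h→q is +9, e→n is +9, r→a is +9 — a constant shift. This is a Caesar cipher with shift 9.
Applying it to album: a+9=j, l+9=u, b+9=k, u+9=d, m+9=v.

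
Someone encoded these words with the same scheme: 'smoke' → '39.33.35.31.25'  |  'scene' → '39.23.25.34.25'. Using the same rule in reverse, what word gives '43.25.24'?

s is letter #19 and maps to 39: an offset of 20. Each letter is replaced by its alphabet position (a=1..z=26) + 20.
Reversing it on 43.25.24: 43→(43−20)÷1=23=w, 25→(25−20)÷1=5=e, 24→(24−20)÷1=4=d.

wed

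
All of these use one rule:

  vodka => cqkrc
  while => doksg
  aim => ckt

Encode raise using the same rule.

yckzg

The shift depends on letter class: consonant v→c is +7, but vowel o→q is +2. The rule splits by letter class: vowels +2, consonants +7.
For raise: r(cons)+7=y, a(vowel)+2=c, i(vowel)+2=k, s(cons)+7=z, e(vowel)+2=g.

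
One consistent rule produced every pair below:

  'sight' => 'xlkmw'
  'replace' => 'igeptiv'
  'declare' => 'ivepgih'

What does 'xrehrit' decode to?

The word is reversed, then every letter is shifted forward by 4.
Reversing it on xrehrit: shift back: x−4=t, r−4=n, e−4=a, h−4=d, r−4=n, i−4=e, t−4=p → tnadnep; then reverse → pendant.

pendant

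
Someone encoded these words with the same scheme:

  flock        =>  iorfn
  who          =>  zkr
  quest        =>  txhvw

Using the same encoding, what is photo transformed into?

skrwr

Compare letters: f→i is +3, l→o is +3, o→r is +3 — a constant shift. Every letter moves 3 places later in the alphabet, wrapping around z→a.
On photo: p+3=s, h+3=k, o+3=r, t+3=w, o+3=r.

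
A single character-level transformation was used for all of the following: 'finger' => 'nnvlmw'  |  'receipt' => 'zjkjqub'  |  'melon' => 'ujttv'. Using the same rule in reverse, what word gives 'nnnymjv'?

fifteen

A repeating key of period 2 is used — shifts +8, +5 over and over.
Decoding nnnymjv: n−8=f, n−5=i, n−8=f, y−5=t, m−8=e, j−5=e, v−8=n.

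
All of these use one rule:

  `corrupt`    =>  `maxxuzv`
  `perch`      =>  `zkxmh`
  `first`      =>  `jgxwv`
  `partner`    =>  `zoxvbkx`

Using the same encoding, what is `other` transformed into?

c(2)→m(12) and o(14)→a(0) fit y≡25x+14 (mod 26); the inverse of 25 mod 26 is 25. Treating letters as 0–25, the rule is x ↦ 25x + 14 (mod 26).
Applying it to other: o(14)→25·14+14≡0=a; t(19)→25·19+14≡21=v; h(7)→25·7+14≡7=h; e(4)→25·4+14≡10=k; r(17)→25·17+14≡23=x (all mod 26).

avhkx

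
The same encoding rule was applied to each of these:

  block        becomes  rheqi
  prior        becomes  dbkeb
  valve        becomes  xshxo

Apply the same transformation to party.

dsbzu

b(1)→r(17) and l(11)→h(7) fit y≡25x+18 (mod 26); the inverse of 25 mod 26 is 25. This is an affine cipher: with a=0,…,z=25, each position x becomes (25x+18) mod 26.
On party: p(15)→25·15+18≡3=d; a(0)→25·0+18≡18=s; r(17)→25·17+18≡1=b; t(19)→25·19+18≡25=z; y(24)→25·24+18≡20=u (all mod 26).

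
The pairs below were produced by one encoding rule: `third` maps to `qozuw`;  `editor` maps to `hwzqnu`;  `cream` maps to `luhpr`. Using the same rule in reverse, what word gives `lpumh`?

carve

t(19)→q(16) and h(7)→o(14) fit y≡11x+15 (mod 26); the inverse of 11 mod 26 is 19. Treating letters as 0–25, the rule is x ↦ 11x + 15 (mod 26).
Undoing it on lpumh: l(11)→19·(11−15)≡2=c; p(15)→19·(15−15)≡0=a; u(20)→19·(20−15)≡17=r; m(12)→19·(12−15)≡21=v; h(7)→19·(7−15)≡4=e (all mod 26).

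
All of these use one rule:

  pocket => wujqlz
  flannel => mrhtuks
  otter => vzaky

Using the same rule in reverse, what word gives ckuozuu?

venison

A repeating key of period 2 is used — shifts +7, +6 over and over.
Reversing it on ckuozuu: c−7=v, k−6=e, u−7=n, o−6=i, z−7=s, u−6=o, u−7=n.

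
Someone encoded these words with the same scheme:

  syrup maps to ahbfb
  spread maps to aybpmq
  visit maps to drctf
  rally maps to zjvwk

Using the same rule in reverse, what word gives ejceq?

The shift increases by 1 at each position, starting from +8: 8, 9, 10, ….
Decoding ejceq: e−8=w, j−9=a, c−10=s, e−11=t, q−12=e.

waste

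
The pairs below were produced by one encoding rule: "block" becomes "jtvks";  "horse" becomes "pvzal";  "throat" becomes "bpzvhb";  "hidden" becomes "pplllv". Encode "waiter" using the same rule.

Two shifts are in play — +7 for a/e/i/o/u, +8 for every other letter.
Applying it to waiter: w(cons)+8=e, a(vowel)+7=h, i(vowel)+7=p, t(cons)+8=b, e(vowel)+7=l, r(cons)+8=z.

ehpblz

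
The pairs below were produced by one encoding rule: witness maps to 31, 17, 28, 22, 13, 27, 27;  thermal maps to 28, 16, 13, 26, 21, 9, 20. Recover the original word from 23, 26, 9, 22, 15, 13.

Letters become their 1-based position plus 8 (so a→9, b→10, …).
Reversing it on 23, 26, 9, 22, 15, 13: 23→(23−8)÷1=15=o, 26→(26−8)÷1=18=r, 9→(9−8)÷1=1=a, 22→(22−8)÷1=14=n, 15→(15−8)÷1=7=g, 13→(13−8)÷1=5=e.

orange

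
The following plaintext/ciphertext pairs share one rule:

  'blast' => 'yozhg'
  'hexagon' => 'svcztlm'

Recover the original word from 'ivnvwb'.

remedy

Each pair mirrors across the alphabet (b↔y, l↔o, a↔z): positions sum to 25. This is the alphabet-reversal cipher (Atbash): a becomes z, b becomes y, etc.
Decoding ivnvwb: i↔r, v↔e, n↔m, v↔e, w↔d, b↔y.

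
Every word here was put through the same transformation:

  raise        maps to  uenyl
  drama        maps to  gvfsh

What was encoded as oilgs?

legal

In raise: r→u is +3, a→e is +4, i→n is +5, s→y is +6 — the shift increases by 1 each position. Each letter shifts forward by (position + 3), i.e. 3, 4, 5, … — the shift grows by one for each successive letter.
Decoding oilgs: o−3=l, i−4=e, l−5=g, g−6=a, s−7=l.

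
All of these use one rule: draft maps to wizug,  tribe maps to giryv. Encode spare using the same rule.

Letters are reflected about the middle of the alphabet (position → 25−position): Atbash.
Applying it to spare: s↔h, p↔k, a↔z, r↔i, e↔v.

hkziv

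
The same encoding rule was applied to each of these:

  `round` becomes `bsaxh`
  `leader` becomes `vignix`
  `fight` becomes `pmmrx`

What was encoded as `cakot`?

sweep

It's a Vigenère-style cipher with numeric key [10,4,6]: position i shifts by key[i mod 3].
Undoing it on cakot: c−10=s, a−4=w, k−6=e, o−10=e, t−4=p.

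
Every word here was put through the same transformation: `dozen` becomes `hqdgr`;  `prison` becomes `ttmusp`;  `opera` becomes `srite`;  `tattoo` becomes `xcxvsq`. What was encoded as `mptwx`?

A repeating key of period 2 is used — shifts +4, +2 over and over.
Reversing it on mptwx: m−4=i, p−2=n, t−4=p, w−2=u, x−4=t.

input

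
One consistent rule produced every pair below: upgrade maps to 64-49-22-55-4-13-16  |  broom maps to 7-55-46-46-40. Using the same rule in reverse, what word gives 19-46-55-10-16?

u(#21)→64 and p(#16)→49: differences scale by 3, so n = 3·pos + 1. The formula is n = 3×(alphabet index, a=1) + 1.
Undoing it on 19-46-55-10-16: 19→(19−1)÷3=6=f, 46→(46−1)÷3=15=o, 55→(55−1)÷3=18=r, 10→(10−1)÷3=3=c, 16→(16−1)÷3=5=e.

force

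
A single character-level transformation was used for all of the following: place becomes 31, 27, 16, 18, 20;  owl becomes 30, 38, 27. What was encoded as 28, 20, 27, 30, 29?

p is letter #16 and maps to 31: an offset of 15. The number is (letter's place in the alphabet, a=1) + 15.
Undoing it on 28, 20, 27, 30, 29: 28→(28−15)÷1=13=m, 20→(20−15)÷1=5=e, 27→(27−15)÷1=12=l, 30→(30−15)÷1=15=o, 29→(29−15)÷1=14=n.

melon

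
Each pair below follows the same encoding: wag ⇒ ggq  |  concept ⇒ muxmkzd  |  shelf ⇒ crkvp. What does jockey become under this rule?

The shift depends on letter class: consonant w→g is +10, but vowel a→g is +6. Vowels shift forward by 6 and consonants shift forward by 10.
On jockey: j(cons)+10=t, o(vowel)+6=u, c(cons)+10=m, k(cons)+10=u, e(vowel)+6=k, y(cons)+10=i.

tumuki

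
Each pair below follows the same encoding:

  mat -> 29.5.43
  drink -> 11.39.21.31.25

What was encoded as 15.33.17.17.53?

m(#13)→29 and a(#1)→5: differences scale by 2, so n = 2·pos + 3. With a=1..z=26, the number is 2·pos + 3.
Undoing it on 15.33.17.17.53: 15→(15−3)÷2=6=f, 33→(33−3)÷2=15=o, 17→(17−3)÷2=7=g, 17→(17−3)÷2=7=g, 53→(53−3)÷2=25=y.

foggy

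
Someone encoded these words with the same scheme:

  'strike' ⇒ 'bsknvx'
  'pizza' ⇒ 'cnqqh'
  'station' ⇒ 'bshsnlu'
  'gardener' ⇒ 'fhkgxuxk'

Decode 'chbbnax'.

passive

s(18)→b(1) and t(19)→s(18) fit y≡17x+7 (mod 26); the inverse of 17 mod 26 is 23. Treating letters as 0–25, the rule is x ↦ 17x + 7 (mod 26).
Undoing it on chbbnax: c(2)→23·(2−7)≡15=p; h(7)→23·(7−7)≡0=a; b(1)→23·(1−7)≡18=s; b(1)→23·(1−7)≡18=s; n(13)→23·(13−7)≡8=i; a(0)→23·(0−7)≡21=v; x(23)→23·(23−7)≡4=e (all mod 26).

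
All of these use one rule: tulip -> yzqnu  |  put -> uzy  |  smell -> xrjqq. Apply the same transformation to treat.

Compare letters: t→y is +5, u→z is +5, l→q is +5 — a constant shift. This is a Caesar cipher with shift 5.
For treat: t+5=y, r+5=w, e+5=j, a+5=f, t+5=y.

ywjfy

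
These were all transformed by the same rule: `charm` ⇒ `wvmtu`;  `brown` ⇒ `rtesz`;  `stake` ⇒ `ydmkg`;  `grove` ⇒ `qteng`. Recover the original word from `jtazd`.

Treating letters as 0–25, the rule is x ↦ 5x + 12 (mod 26).
Reversing it on jtazd: j(9)→21·(9−12)≡15=p; t(19)→21·(19−12)≡17=r; a(0)→21·(0−12)≡8=i; z(25)→21·(25−12)≡13=n; d(3)→21·(3−12)≡19=t (all mod 26).

print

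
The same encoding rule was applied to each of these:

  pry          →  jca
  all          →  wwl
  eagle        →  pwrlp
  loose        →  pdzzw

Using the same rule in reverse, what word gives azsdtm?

Two steps: reverse the string, then apply a Caesar shift of +11.
Reversing it on azsdtm: shift back: a−11=p, z−11=o, s−11=h, d−11=s, t−11=i, m−11=b → pohsib; then reverse → bishop.

bishop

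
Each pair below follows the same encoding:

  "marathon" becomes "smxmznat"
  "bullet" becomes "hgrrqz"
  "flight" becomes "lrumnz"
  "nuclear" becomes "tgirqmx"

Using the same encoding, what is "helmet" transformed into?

The shift depends on letter class: consonant m→s is +6, but vowel a→m is +12. Vowels shift forward by 12 and consonants shift forward by 6.
On helmet: h(cons)+6=n, e(vowel)+12=q, l(cons)+6=r, m(cons)+6=s, e(vowel)+12=q, t(cons)+6=z.

nqrsqz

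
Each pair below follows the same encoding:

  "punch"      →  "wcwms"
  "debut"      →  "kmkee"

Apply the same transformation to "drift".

kzrpe

In punch: p→w is +7, u→c is +8, n→w is +9, c→m is +10 — the shift increases by 1 each position. Each letter shifts forward by (position + 7), i.e. 7, 8, 9, … — the shift grows by one for each successive letter.
On drift: d+7=k, r+8=z, i+9=r, f+10=p, t+11=e.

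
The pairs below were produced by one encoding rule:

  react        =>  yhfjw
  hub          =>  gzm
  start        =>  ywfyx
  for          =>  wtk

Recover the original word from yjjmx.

sheet

The word is reversed, then every letter is shifted forward by 5.
Undoing it on yjjmx: shift back: y−5=t, j−5=e, j−5=e, m−5=h, x−5=s → teehs; then reverse → sheet.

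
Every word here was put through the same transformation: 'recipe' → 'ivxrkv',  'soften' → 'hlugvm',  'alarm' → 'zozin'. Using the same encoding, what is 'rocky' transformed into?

Each letter is replaced by its mirror in the alphabet: a↔z, b↔y, c↔x, and so on (the Atbash cipher).
On rocky: r↔i, o↔l, c↔x, k↔p, y↔b.

ilxpb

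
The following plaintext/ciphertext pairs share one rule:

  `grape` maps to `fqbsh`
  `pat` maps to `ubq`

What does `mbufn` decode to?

The output letters match the input read backwards, each shifted +1: grape reversed is eparg. Read the word backwards and shift each letter +1.
Decoding mbufn: shift back: m−1=l, b−1=a, u−1=t, f−1=e, n−1=m → latem; then reverse → metal.

metal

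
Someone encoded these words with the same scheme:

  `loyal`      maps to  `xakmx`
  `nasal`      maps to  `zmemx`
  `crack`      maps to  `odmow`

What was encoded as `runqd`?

fiber

Compare letters: l→x is +12, o→a is +12, y→k is +12 — a constant shift. Each letter is shifted forward by 12 in the alphabet (a Caesar shift of +12).
Reversing it on runqd: r−12=f, u−12=i, n−12=b, q−12=e, d−12=r.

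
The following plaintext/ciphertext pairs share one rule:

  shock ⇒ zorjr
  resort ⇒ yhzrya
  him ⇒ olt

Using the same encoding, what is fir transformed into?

The shift depends on letter class: consonant s→z is +7, but vowel o→r is +3. Vowels shift forward by 3 and consonants shift forward by 7.
For fir: f(cons)+7=m, i(vowel)+3=l, r(cons)+7=y.

mly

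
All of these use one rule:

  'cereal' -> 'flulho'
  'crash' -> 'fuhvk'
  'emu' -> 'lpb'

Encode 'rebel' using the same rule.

The shift depends on letter class: consonant c→f is +3, but vowel e→l is +7. The rule splits by letter class: vowels +7, consonants +3.
Applying it to rebel: r(cons)+3=u, e(vowel)+7=l, b(cons)+3=e, e(vowel)+7=l, l(cons)+3=o.

ulelo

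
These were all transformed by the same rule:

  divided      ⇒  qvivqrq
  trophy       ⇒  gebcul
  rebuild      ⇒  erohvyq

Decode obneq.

board

Compare letters: d→q is +13, i→v is +13, v→i is +13 — a constant shift. This is a Caesar cipher with shift 13.
Undoing it on obneq: o−13=b, b−13=o, n−13=a, e−13=r, q−13=d.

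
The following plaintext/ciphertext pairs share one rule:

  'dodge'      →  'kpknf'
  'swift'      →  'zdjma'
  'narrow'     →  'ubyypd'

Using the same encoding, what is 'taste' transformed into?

abzaf

The shift depends on letter class: consonant d→k is +7, but vowel o→p is +1. The rule splits by letter class: vowels +1, consonants +7.
On taste: t(cons)+7=a, a(vowel)+1=b, s(cons)+7=z, t(cons)+7=a, e(vowel)+1=f.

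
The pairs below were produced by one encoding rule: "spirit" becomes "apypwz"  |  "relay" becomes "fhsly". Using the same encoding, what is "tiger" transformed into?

ylnpa

The output letters match the input read backwards, each shifted +7: spirit reversed is tirips. Read the word backwards and shift each letter +7.
Applying it to tiger: reverse → regit; then shift: r+7=y, e+7=l, g+7=n, i+7=p, t+7=a.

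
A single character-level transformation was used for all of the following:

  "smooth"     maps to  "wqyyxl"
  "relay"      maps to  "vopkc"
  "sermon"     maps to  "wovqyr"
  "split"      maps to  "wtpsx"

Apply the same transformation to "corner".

The shift depends on letter class: consonant s→w is +4, but vowel o→y is +10. Vowels shift forward by 10 and consonants shift forward by 4.
Applying it to corner: c(cons)+4=g, o(vowel)+10=y, r(cons)+4=v, n(cons)+4=r, e(vowel)+10=o, r(cons)+4=v.

gyvrov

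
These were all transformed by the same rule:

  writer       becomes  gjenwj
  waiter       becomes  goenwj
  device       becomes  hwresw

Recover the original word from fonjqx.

w(22)→g(6) and r(17)→j(9) fit y≡15x+14 (mod 26); the inverse of 15 mod 26 is 7. Each letter's alphabet position (a=0..z=25) is mapped through 15·x+14 mod 26 — an affine cipher.
Undoing it on fonjqx: f(5)→7·(5−14)≡15=p; o(14)→7·(14−14)≡0=a; n(13)→7·(13−14)≡19=t; j(9)→7·(9−14)≡17=r; q(16)→7·(16−14)≡14=o; x(23)→7·(23−14)≡11=l (all mod 26).

patrol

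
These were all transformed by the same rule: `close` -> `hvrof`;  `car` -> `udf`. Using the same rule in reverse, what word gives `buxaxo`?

Read the word backwards and shift each letter +3.
Undoing it on buxaxo: shift back: b−3=y, u−3=r, x−3=u, a−3=x, x−3=u, o−3=l → yruxul; then reverse → luxury.

luxury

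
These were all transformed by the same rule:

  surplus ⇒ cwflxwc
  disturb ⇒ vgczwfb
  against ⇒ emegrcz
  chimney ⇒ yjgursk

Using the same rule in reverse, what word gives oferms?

s(18)→c(2) and u(20)→w(22) fit y≡23x+4 (mod 26); the inverse of 23 mod 26 is 17. This is an affine cipher: with a=0,…,z=25, each position x becomes (23x+4) mod 26.
Reversing it on oferms: o(14)→17·(14−4)≡14=o; f(5)→17·(5−4)≡17=r; e(4)→17·(4−4)≡0=a; r(17)→17·(17−4)≡13=n; m(12)→17·(12−4)≡6=g; s(18)→17·(18−4)≡4=e (all mod 26).

orange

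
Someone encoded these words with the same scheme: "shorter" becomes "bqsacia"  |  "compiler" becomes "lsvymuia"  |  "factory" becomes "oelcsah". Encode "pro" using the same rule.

yas

Vowels shift forward by 4 and consonants shift forward by 9.
On pro: p(cons)+9=y, r(cons)+9=a, o(vowel)+4=s.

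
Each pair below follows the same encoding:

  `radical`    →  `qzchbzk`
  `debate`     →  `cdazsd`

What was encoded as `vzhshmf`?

waiting

Compare letters: r→q is +25, a→z is +25, d→c is +25 — a constant shift. It's a constant shift of +25 (ROT25).
Undoing it on vzhshmf: v−25=w, z−25=a, h−25=i, s−25=t, h−25=i, m−25=n, f−25=g.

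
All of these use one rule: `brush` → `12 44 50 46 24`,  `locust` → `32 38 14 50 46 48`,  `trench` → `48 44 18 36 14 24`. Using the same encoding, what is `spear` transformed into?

46 40 18 10 44

b(#2)→12 and r(#18)→44: differences scale by 2, so n = 2·pos + 8. Each letter becomes 2×(its alphabet position, a=1..z=26) + 8.
For spear: s=19→46, p=16→40, e=5→18, a=1→10, r=18→44.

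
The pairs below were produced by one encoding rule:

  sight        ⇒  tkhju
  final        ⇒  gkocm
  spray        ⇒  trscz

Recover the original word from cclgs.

Shifts by position in sight: pos 0: s→t (+1), pos 1: i→k (+2), pos 2: g→h (+1), pos 3: h→j (+2) — repeating every 2. A repeating key of period 2 is used — shifts +1, +2 over and over.
Undoing it on cclgs: c−1=b, c−2=a, l−1=k, g−2=e, s−1=r.

baker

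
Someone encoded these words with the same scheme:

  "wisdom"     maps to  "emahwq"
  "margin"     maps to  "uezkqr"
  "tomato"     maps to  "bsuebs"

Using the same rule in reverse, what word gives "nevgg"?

fancy

Shifts by position in wisdom: pos 0: w→e (+8), pos 1: i→m (+4), pos 2: s→a (+8), pos 3: d→h (+4) — repeating every 2. It's a Vigenère-style cipher with numeric key [8,4]: position i shifts by key[i mod 2].
Undoing it on nevgg: n−8=f, e−4=a, v−8=n, g−4=c, g−8=y.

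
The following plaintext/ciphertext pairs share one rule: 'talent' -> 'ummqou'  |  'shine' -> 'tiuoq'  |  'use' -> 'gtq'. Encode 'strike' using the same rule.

tusulq

Vowels shift forward by 12 and consonants shift forward by 1.
For strike: s(cons)+1=t, t(cons)+1=u, r(cons)+1=s, i(vowel)+12=u, k(cons)+1=l, e(vowel)+12=q.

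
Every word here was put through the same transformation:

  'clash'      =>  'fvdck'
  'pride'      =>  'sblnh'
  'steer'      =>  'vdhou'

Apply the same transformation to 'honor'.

kyqyu

Shifts by position in clash: pos 0: c→f (+3), pos 1: l→v (+10), pos 2: a→d (+3), pos 3: s→c (+10) — repeating every 2. A repeating key of period 2 is used — shifts +3, +10 over and over.
On honor: h+3=k, o+10=y, n+3=q, o+10=y, r+3=u.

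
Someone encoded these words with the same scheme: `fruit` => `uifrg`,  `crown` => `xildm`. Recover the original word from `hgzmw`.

stand

Each letter is replaced by its mirror in the alphabet: a↔z, b↔y, c↔x, and so on (the Atbash cipher).
Decoding hgzmw: h↔s, g↔t, z↔a, m↔n, w↔d.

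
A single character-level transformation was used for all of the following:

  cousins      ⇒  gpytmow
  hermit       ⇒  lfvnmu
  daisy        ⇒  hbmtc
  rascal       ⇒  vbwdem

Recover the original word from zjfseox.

Shifts by position in cousins: pos 0: c→g (+4), pos 1: o→p (+1), pos 2: u→y (+4), pos 3: s→t (+1) — repeating every 2. The shifts repeat in a cycle of length 2: positions 0,1,… shift by +4, +1, then the pattern repeats.
Decoding zjfseox: z−4=v, j−1=i, f−4=b, s−1=r, e−4=a, o−1=n, x−4=t.

vibrant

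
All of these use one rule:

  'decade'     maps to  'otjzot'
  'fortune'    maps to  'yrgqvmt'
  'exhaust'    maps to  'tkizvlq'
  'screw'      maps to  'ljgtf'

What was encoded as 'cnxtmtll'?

d(3)→o(14) and e(4)→t(19) fit y≡5x+25 (mod 26); the inverse of 5 mod 26 is 21. Each letter's alphabet position (a=0..z=25) is mapped through 5·x+25 mod 26 — an affine cipher.
Reversing it on cnxtmtll: c(2)→21·(2−25)≡11=l; n(13)→21·(13−25)≡8=i; x(23)→21·(23−25)≡10=k; t(19)→21·(19−25)≡4=e; m(12)→21·(12−25)≡13=n; t(19)→21·(19−25)≡4=e; l(11)→21·(11−25)≡18=s; l(11)→21·(11−25)≡18=s (all mod 26).

likeness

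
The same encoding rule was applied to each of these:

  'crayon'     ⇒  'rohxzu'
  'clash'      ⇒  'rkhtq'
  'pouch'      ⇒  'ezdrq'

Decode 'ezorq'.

Each letter's alphabet position (a=0..z=25) is mapped through 5·x+7 mod 26 — an affine cipher.
Reversing it on ezorq: e(4)→21·(4−7)≡15=p; z(25)→21·(25−7)≡14=o; o(14)→21·(14−7)≡17=r; r(17)→21·(17−7)≡2=c; q(16)→21·(16−7)≡7=h (all mod 26).

porch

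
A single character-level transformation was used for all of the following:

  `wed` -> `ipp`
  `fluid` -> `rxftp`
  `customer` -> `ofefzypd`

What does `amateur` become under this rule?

lylfpfd

The shift depends on letter class: consonant w→i is +12, but vowel e→p is +11. The rule splits by letter class: vowels +11, consonants +12.
Applying it to amateur: a(vowel)+11=l, m(cons)+12=y, a(vowel)+11=l, t(cons)+12=f, e(vowel)+11=p, u(vowel)+11=f, r(cons)+12=d.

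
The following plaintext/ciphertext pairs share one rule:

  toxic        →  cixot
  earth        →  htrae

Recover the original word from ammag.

The output letters match the input read backwards: toxic reversed is cixot. The word is simply reversed.
Reversing it on ammag: then reverse → gamma.

gamma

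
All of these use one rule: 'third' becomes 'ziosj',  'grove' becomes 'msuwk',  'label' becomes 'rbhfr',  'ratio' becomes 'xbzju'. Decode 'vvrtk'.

pulse

Shifts by position in third: pos 0: t→z (+6), pos 1: h→i (+1), pos 2: i→o (+6), pos 3: r→s (+1) — repeating every 2. The shifts repeat in a cycle of length 2: positions 0,1,… shift by +6, +1, then the pattern repeats.
Reversing it on vvrtk: v−6=p, v−1=u, r−6=l, t−1=s, k−6=e.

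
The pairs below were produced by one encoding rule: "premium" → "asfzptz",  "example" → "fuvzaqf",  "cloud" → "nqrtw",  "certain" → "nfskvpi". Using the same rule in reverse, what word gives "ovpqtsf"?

p(15)→a(0) and r(17)→s(18) fit y≡9x+21 (mod 26); the inverse of 9 mod 26 is 3. This is an affine cipher: with a=0,…,z=25, each position x becomes (9x+21) mod 26.
Undoing it on ovpqtsf: o(14)→3·(14−21)≡5=f; v(21)→3·(21−21)≡0=a; p(15)→3·(15−21)≡8=i; q(16)→3·(16−21)≡11=l; t(19)→3·(19−21)≡20=u; s(18)→3·(18−21)≡17=r; f(5)→3·(5−21)≡4=e (all mod 26).

failure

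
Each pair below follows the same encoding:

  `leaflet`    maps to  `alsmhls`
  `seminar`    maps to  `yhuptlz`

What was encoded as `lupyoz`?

The output letters match the input read backwards, each shifted +7: leaflet reversed is telfael. Two steps: reverse the string, then apply a Caesar shift of +7.
Undoing it on lupyoz: shift back: l−7=e, u−7=n, p−7=i, y−7=r, o−7=h, z−7=s → enirhs; then reverse → shrine.

shrine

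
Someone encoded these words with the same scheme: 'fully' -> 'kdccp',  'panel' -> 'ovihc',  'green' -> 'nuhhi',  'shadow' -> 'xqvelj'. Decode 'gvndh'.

vague

f(5)→k(10) and u(20)→d(3) fit y≡3x+21 (mod 26); the inverse of 3 mod 26 is 9. Each letter's alphabet position (a=0..z=25) is mapped through 3·x+21 mod 26 — an affine cipher.
Decoding gvndh: g(6)→9·(6−21)≡21=v; v(21)→9·(21−21)≡0=a; n(13)→9·(13−21)≡6=g; d(3)→9·(3−21)≡20=u; h(7)→9·(7−21)≡4=e (all mod 26).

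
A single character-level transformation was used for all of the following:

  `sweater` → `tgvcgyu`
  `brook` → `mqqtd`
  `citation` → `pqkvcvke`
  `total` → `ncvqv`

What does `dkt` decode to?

rib

Read the word backwards and shift each letter +2.
Decoding dkt: shift back: d−2=b, k−2=i, t−2=r → bir; then reverse → rib.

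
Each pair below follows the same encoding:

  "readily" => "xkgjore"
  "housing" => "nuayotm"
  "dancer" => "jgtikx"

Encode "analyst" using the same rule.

Compare letters: r→x is +6, e→k is +6, a→g is +6 — a constant shift. Every letter moves 6 places later in the alphabet, wrapping around z→a.
On analyst: a+6=g, n+6=t, a+6=g, l+6=r, y+6=e, s+6=y, t+6=z.

gtgreyz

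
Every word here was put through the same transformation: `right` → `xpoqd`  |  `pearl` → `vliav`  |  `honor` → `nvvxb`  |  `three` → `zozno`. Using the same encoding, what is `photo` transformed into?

Letter i (0-indexed) is shifted by i+6, so successive shifts are 6, 7, 8, ….
Applying it to photo: p+6=v, h+7=o, o+8=w, t+9=c, o+10=y.

vowcy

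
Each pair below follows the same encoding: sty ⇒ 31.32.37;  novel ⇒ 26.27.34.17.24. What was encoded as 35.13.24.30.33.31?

walrus

s is letter #19 and maps to 31: an offset of 12. The number is (letter's place in the alphabet, a=1) + 12.
Decoding 35.13.24.30.33.31: 35→(35−12)÷1=23=w, 13→(13−12)÷1=1=a, 24→(24−12)÷1=12=l, 30→(30−12)÷1=18=r, 33→(33−12)÷1=21=u, 31→(31−12)÷1=19=s.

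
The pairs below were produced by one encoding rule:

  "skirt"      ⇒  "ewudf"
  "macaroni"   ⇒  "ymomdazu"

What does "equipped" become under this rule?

qcgubbqp

Compare letters: s→e is +12, k→w is +12, i→u is +12 — a constant shift. This is a Caesar cipher with shift 12.
Applying it to equipped: e+12=q, q+12=c, u+12=g, i+12=u, p+12=b, p+12=b, e+12=q, d+12=p.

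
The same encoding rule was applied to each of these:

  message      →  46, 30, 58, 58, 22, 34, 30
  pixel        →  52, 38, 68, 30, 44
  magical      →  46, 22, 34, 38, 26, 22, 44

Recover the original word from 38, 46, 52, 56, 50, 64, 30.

improve

m(#13)→46 and e(#5)→30: differences scale by 2, so n = 2·pos + 20. The formula is n = 2×(alphabet index, a=1) + 20.
Undoing it on 38, 46, 52, 56, 50, 64, 30: 38→(38−20)÷2=9=i, 46→(46−20)÷2=13=m, 52→(52−20)÷2=16=p, 56→(56−20)÷2=18=r, 50→(50−20)÷2=15=o, 64→(64−20)÷2=22=v, 30→(30−20)÷2=5=e.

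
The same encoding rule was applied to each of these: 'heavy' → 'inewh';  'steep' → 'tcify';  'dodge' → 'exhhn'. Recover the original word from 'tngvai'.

A repeating key of period 3 is used — shifts +1, +9, +4 over and over.
Decoding tngvai: t−1=s, n−9=e, g−4=c, v−1=u, a−9=r, i−4=e.

secure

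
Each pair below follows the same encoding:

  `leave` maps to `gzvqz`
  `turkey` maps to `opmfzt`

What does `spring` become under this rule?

Compare letters: l→g is +21, e→z is +21, a→v is +21 — a constant shift. This is a Caesar cipher with shift 21.
For spring: s+21=n, p+21=k, r+21=m, i+21=d, n+21=i, g+21=b.

nkmdib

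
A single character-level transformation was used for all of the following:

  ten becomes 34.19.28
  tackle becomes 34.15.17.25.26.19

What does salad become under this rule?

t is letter #20 and maps to 34: an offset of 14. Each letter is replaced by its alphabet position (a=1..z=26) + 14.
On salad: s=19→33, a=1→15, l=12→26, a=1→15, d=4→18.

33.15.26.15.18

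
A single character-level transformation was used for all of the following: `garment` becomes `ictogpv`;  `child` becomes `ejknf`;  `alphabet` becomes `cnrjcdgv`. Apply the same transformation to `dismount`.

fkuoqwpv

Every letter moves 2 places later in the alphabet, wrapping around z→a.
On dismount: d+2=f, i+2=k, s+2=u, m+2=o, o+2=q, u+2=w, n+2=p, t+2=v.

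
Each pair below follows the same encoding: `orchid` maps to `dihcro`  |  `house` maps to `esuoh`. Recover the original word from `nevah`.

haven

The output letters match the input read backwards: orchid reversed is dihcro. It's just the letters in reverse order.
Decoding nevah: then reverse → haven.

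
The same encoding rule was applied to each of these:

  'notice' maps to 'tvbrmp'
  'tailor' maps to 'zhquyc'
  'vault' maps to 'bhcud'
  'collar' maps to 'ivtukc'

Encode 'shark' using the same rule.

Letter i (0-indexed) is shifted by i+6, so successive shifts are 6, 7, 8, ….
On shark: s+6=y, h+7=o, a+8=i, r+9=a, k+10=u.

yoiau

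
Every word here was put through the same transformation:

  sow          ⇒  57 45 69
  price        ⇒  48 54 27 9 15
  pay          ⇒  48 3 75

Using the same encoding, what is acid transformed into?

s(#19)→57 and o(#15)→45: differences scale by 3, so n = 3·pos + 0. Each letter becomes 3×(its alphabet position, a=1..z=26).
For acid: a=1→3, c=3→9, i=9→27, d=4→12.

3 9 27 12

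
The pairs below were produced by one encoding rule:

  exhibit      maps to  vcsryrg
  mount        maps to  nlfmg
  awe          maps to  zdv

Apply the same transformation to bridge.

Each letter is replaced by its mirror in the alphabet: a↔z, b↔y, c↔x, and so on (the Atbash cipher).
For bridge: b↔y, r↔i, i↔r, d↔w, g↔t, e↔v.

yirwtv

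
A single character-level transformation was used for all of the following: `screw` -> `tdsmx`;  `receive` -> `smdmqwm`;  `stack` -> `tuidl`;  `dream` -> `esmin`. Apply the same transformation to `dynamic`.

The rule splits by letter class: vowels +8, consonants +1.
For dynamic: d(cons)+1=e, y(cons)+1=z, n(cons)+1=o, a(vowel)+8=i, m(cons)+1=n, i(vowel)+8=q, c(cons)+1=d.

ezoinqd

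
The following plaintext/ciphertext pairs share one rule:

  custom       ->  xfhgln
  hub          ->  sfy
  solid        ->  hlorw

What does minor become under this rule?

nrmli

Each pair mirrors across the alphabet (c↔x, u↔f, s↔h): positions sum to 25. Letters are reflected about the middle of the alphabet (position → 25−position): Atbash.
On minor: m↔n, i↔r, n↔m, o↔l, r↔i.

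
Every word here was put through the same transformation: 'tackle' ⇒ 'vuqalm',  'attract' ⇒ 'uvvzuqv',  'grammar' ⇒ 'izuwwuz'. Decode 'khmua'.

t(19)→v(21) and a(0)→u(20) fit y≡11x+20 (mod 26); the inverse of 11 mod 26 is 19. Each letter's alphabet position (a=0..z=25) is mapped through 11·x+20 mod 26 — an affine cipher.
Reversing it on khmua: k(10)→19·(10−20)≡18=s; h(7)→19·(7−20)≡13=n; m(12)→19·(12−20)≡4=e; u(20)→19·(20−20)≡0=a; a(0)→19·(0−20)≡10=k (all mod 26).

sneak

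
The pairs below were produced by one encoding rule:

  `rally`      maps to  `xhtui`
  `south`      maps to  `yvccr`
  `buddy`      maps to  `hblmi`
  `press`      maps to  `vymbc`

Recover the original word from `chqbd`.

waist

In rally: r→x is +6, a→h is +7, l→t is +8, l→u is +9 — the shift increases by 1 each position. Letter i (0-indexed) is shifted by i+6, so successive shifts are 6, 7, 8, ….
Decoding chqbd: c−6=w, h−7=a, q−8=i, b−9=s, d−10=t.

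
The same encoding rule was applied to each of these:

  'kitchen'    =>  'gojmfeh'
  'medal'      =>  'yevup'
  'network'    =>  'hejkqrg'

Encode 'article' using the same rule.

k(10)→g(6) and i(8)→o(14) fit y≡9x+20 (mod 26); the inverse of 9 mod 26 is 3. Each letter's alphabet position (a=0..z=25) is mapped through 9·x+20 mod 26 — an affine cipher.
Applying it to article: a(0)→9·0+20≡20=u; r(17)→9·17+20≡17=r; t(19)→9·19+20≡9=j; i(8)→9·8+20≡14=o; c(2)→9·2+20≡12=m; l(11)→9·11+20≡15=p; e(4)→9·4+20≡4=e (all mod 26).

urjompe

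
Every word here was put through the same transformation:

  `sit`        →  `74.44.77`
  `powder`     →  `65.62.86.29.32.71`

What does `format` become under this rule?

35.62.71.56.20.77

s(#19)→74 and i(#9)→44: differences scale by 3, so n = 3·pos + 17. The formula is n = 3×(alphabet index, a=1) + 17.
On format: f=6→35, o=15→62, r=18→71, m=13→56, a=1→20, t=20→77.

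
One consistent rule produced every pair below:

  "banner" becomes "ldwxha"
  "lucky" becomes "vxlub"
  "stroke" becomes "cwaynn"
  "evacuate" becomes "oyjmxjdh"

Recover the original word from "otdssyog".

equipped

Shifts by position in banner: pos 0: b→l (+10), pos 1: a→d (+3), pos 2: n→w (+9), pos 3: n→x (+10), pos 4: e→h (+3), pos 5: r→a (+9) — repeating every 3. The shifts repeat in a cycle of length 3: positions 0,1,… shift by +10, +3, +9, then the pattern repeats.
Undoing it on otdssyog: o−10=e, t−3=q, d−9=u, s−10=i, s−3=p, y−9=p, o−10=e, g−3=d.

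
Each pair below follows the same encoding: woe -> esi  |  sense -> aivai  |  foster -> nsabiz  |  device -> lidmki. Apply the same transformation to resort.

Two shifts are in play — +4 for a/e/i/o/u, +8 for every other letter.
On resort: r(cons)+8=z, e(vowel)+4=i, s(cons)+8=a, o(vowel)+4=s, r(cons)+8=z, t(cons)+8=b.

ziaszb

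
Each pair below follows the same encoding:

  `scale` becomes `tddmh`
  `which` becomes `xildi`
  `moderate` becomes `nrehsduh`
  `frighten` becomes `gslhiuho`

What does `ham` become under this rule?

The shift depends on letter class: consonant s→t is +1, but vowel a→d is +3. Vowels shift forward by 3 and consonants shift forward by 1.
Applying it to ham: h(cons)+1=i, a(vowel)+3=d, m(cons)+1=n.

idn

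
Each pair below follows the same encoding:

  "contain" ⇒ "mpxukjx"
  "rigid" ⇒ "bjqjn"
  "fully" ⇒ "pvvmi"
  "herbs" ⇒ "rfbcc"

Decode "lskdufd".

Shifts by position in contain: pos 0: c→m (+10), pos 1: o→p (+1), pos 2: n→x (+10), pos 3: t→u (+1) — repeating every 2. The shifts repeat in a cycle of length 2: positions 0,1,… shift by +10, +1, then the pattern repeats.
Undoing it on lskdufd: l−10=b, s−1=r, k−10=a, d−1=c, u−10=k, f−1=e, d−10=t.

bracket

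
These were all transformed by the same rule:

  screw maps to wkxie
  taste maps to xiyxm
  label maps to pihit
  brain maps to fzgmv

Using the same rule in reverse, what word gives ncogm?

juice

The shifts repeat in a cycle of length 3: positions 0,1,… shift by +4, +8, +6, then the pattern repeats.
Reversing it on ncogm: n−4=j, c−8=u, o−6=i, g−4=c, m−8=e.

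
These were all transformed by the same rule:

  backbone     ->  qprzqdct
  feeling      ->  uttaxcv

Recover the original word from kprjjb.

Each letter is shifted forward by 15 in the alphabet (a Caesar shift of +15).
Undoing it on kprjjb: k−15=v, p−15=a, r−15=c, j−15=u, j−15=u, b−15=m.

vacuum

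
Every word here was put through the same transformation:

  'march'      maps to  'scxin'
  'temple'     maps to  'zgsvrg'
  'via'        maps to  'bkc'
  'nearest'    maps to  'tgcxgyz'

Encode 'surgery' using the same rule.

The shift depends on letter class: consonant m→s is +6, but vowel a→c is +2. Two shifts are in play — +2 for a/e/i/o/u, +6 for every other letter.
On surgery: s(cons)+6=y, u(vowel)+2=w, r(cons)+6=x, g(cons)+6=m, e(vowel)+2=g, r(cons)+6=x, y(cons)+6=e.

ywxmgxe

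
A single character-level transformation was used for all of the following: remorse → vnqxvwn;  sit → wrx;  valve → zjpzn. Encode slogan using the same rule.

wpxkjr

Vowels shift forward by 9 and consonants shift forward by 4.
On slogan: s(cons)+4=w, l(cons)+4=p, o(vowel)+9=x, g(cons)+4=k, a(vowel)+9=j, n(cons)+4=r.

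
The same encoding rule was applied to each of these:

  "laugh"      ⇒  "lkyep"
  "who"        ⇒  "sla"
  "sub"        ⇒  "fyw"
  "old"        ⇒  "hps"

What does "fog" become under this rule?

ksj

Two steps: reverse the string, then apply a Caesar shift of +4.
On fog: reverse → gof; then shift: g+4=k, o+4=s, f+4=j.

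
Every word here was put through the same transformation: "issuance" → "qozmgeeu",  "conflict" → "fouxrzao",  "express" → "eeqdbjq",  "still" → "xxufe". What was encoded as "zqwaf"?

token

Two steps: reverse the string, then apply a Caesar shift of +12.
Undoing it on zqwaf: shift back: z−12=n, q−12=e, w−12=k, a−12=o, f−12=t → nekot; then reverse → token.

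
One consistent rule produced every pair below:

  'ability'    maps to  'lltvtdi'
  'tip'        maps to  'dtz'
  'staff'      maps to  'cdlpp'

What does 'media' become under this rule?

wpntl

Vowels shift forward by 11 and consonants shift forward by 10.
For media: m(cons)+10=w, e(vowel)+11=p, d(cons)+10=n, i(vowel)+11=t, a(vowel)+11=l.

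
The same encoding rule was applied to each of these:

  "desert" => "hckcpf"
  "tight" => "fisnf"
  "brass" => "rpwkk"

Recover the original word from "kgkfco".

Each letter's alphabet position (a=0..z=25) is mapped through 21·x+22 mod 26 — an affine cipher.
Reversing it on kgkfco: k(10)→5·(10−22)≡18=s; g(6)→5·(6−22)≡24=y; k(10)→5·(10−22)≡18=s; f(5)→5·(5−22)≡19=t; c(2)→5·(2−22)≡4=e; o(14)→5·(14−22)≡12=m (all mod 26).

system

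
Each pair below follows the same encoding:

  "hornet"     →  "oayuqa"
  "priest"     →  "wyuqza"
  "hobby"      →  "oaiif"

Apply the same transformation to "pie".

wuq

Vowels shift forward by 12 and consonants shift forward by 7.
Applying it to pie: p(cons)+7=w, i(vowel)+12=u, e(vowel)+12=q.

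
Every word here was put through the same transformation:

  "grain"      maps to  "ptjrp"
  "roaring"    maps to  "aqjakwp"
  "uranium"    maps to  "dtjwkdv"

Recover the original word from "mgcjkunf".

Shifts by position in grain: pos 0: g→p (+9), pos 1: r→t (+2), pos 2: a→j (+9), pos 3: i→r (+9), pos 4: n→p (+2) — repeating every 3. A repeating key of period 3 is used — shifts +9, +2, +9 over and over.
Decoding mgcjkunf: m−9=d, g−2=e, c−9=t, j−9=a, k−2=i, u−9=l, n−9=e, f−2=d.

detailed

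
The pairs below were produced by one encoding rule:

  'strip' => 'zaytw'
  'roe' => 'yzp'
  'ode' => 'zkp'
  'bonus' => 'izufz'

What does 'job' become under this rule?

qzi

Two shifts are in play — +11 for a/e/i/o/u, +7 for every other letter.
On job: j(cons)+7=q, o(vowel)+11=z, b(cons)+7=i.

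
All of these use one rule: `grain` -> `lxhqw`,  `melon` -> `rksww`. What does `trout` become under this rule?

yxvcc

In grain: g→l is +5, r→x is +6, a→h is +7, i→q is +8 — the shift increases by 1 each position. Each letter shifts forward by (position + 5), i.e. 5, 6, 7, … — the shift grows by one for each successive letter.
On trout: t+5=y, r+6=x, o+7=v, u+8=c, t+9=c.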